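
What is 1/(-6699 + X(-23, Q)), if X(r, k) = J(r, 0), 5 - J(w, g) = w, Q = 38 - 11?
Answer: -1/6671 ≈ -0.00014990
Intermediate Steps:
Q = 27
J(w, g) = 5 - w
X(r, k) = 5 - r
1/(-6699 + X(-23, Q)) = 1/(-6699 + (5 - 1*(-23))) = 1/(-6699 + (5 + 23)) = 1/(-6699 + 28) = 1/(-6671) = -1/6671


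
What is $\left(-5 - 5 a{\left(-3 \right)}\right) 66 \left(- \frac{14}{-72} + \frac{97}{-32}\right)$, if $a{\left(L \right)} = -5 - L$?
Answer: $- \frac{44935}{48} \approx -936.15$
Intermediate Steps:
$\left(-5 - 5 a{\left(-3 \right)}\right) 66 \left(- \frac{14}{-72} + \frac{97}{-32}\right) = \left(-5 - 5 \left(-5 - -3\right)\right) 66 \left(- \frac{14}{-72} + \frac{97}{-32}\right) = \left(-5 - 5 \left(-5 + 3\right)\right) 66 \left(\left(-14\right) \left(- \frac{1}{72}\right) + 97 \left(- \frac{1}{32}\right)\right) = \left(-5 - -10\right) 66 \left(\frac{7}{36} - \frac{97}{32}\right) = \left(-5 + 10\right) 66 \left(- \frac{817}{288}\right) = 5 \cdot 66 \left(- \frac{817}{288}\right) = 330 \left(- \frac{817}{288}\right) = - \frac{44935}{48}$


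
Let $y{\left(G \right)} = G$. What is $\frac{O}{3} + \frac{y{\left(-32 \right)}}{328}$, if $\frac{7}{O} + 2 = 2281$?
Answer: $- \frac{27061}{280317} \approx -0.096537$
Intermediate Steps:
$O = \frac{7}{2279}$ ($O = \frac{7}{-2 + 2281} = \frac{7}{2279} \approx 0.0030715$)
$\frac{O}{3} + \frac{y{\left(-32 \right)}}{328} = \frac{7}{2279 \cdot 3} - \frac{32}{328} = \frac{7}{2279} \cdot \frac{1}{3} - \frac{4}{41} = \frac{7}{6837} - \frac{4}{41} = - \frac{27061}{280317}$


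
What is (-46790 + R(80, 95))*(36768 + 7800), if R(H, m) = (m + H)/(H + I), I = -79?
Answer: -2077537320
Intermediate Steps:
R(H, m) = (H + m)/(-79 + H) (R(H, m) = (m + H)/(H - 79) = (H + m)/(-79 + H))
(-46790 + R(80, 95))*(36768 + 7800) = (-46790 + (80 + 95)/(-79 + 80))*(36768 + 7800) = (-46790 + 175/1)*44568 = (-46790 + 1*175)*44568 = (-46790 + 175)*44568 = -46615*44568 = -2077537320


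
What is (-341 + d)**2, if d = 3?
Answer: 114244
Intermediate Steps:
(-341 + d)**2 = (-341 + 3)**2 = (-338)**2 = 114244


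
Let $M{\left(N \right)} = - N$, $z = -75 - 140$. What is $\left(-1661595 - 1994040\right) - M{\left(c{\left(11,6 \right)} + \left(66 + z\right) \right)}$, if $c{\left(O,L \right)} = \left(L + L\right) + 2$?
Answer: $-3655770$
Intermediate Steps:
$z = -215$
$c{\left(O,L \right)} = 2 + 2 L$ ($c{\left(O,L \right)} = 2 L + 2 = 2 + 2 L$)
$\left(-1661595 - 1994040\right) - M{\left(c{\left(11,6 \right)} + \left(66 + z\right) \right)} = \left(-1661595 - 1994040\right) - - (\left(2 + 2 \cdot 6\right) + \left(66 - 215\right)) = -3655635 - - (\left(2 + 12\right) - 149) = -3655635 - - (14 - 149) = -3655635 - \left(-1\right) \left(-135\right) = -3655635 - 135 = -3655770$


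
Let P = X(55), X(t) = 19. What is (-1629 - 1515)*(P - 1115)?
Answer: 3445824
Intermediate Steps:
P = 19
(-1629 - 1515)*(P - 1115) = (-1629 - 1515)*(19 - 1115) = -3144*(-1096) = 3445824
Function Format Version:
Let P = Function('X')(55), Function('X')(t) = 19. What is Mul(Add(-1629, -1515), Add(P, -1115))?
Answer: 3445824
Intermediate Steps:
P = 19
Mul(Add(-1629, -1515), Add(P, -1115)) = Mul(Add(-1629, -1515), Add(19, -1115)) = Mul(-3144, -1096) = 3445824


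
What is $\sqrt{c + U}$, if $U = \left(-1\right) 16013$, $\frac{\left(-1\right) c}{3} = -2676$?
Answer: $i \sqrt{7985} \approx 89.359 i$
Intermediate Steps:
$c = 8028$ ($c = \left(-3\right) \left(-2676\right) = 8028$)
$U = -16013$
$\sqrt{c + U} = \sqrt{8028 - 16013} = \sqrt{-7985} = i \sqrt{7985}$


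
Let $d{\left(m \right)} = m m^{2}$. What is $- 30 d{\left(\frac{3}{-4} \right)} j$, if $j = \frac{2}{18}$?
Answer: $\frac{45}{32} \approx 1.4063$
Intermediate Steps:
$j = \frac{1}{9}$ ($j = 2 \cdot \frac{1}{18} = \frac{1}{9} \approx 0.11111$)
$d{\left(m \right)} = m^{3}$
$- 30 d{\left(\frac{3}{-4} \right)} j = - 30 \left(\frac{3}{-4}\right)^{3} \cdot \frac{1}{9} = - 30 \left(3 \left(- \frac{1}{4}\right)\right)^{3} \cdot \frac{1}{9} = - 30 \left(- \frac{3}{4}\right)^{3} \cdot \frac{1}{9} = \left(-30\right) \left(- \frac{27}{64}\right) \frac{1}{9} = \frac{405}{32} \cdot \frac{1}{9} = \frac{45}{32}$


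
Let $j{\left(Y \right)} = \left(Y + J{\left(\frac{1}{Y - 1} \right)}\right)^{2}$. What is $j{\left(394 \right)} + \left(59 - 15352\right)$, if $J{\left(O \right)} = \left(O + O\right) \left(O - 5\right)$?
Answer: $\frac{3337791353004391}{23854493601} \approx 1.3992 \cdot 10^{5}$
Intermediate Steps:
$J{\left(O \right)} = 2 O \left(-5 + O\right)$
$j{\left(Y \right)} = \left(Y + \frac{2 \left(-5 + \frac{1}{-1 + Y}\right)}{-1 + Y}\right)^{2}$ ($j{\left(Y \right)} = \left(Y + \frac{2 \left(-5 + \frac{1}{Y - 1}\right)}{Y - 1}\right)^{2} = \left(Y + \frac{2 \left(-5 + \frac{1}{-1 + Y}\right)}{-1 + Y}\right)^{2}$)
$j{\left(394 \right)} + \left(59 - 15352\right) = \frac{\left(12 - 3940 + 394 \left(-1 + 394\right)^{2}\right)^{2}}{\left(-1 + 394\right)^{4}} + \left(59 - 15352\right) = \frac{\left(12 - 3940 + 394 \cdot 393^{2}\right)^{2}}{23854493601} + \left(59 - 15352\right) = \frac{\left(12 - 3940 + 394 \cdot 154449\right)^{2}}{23854493601} - 15293 = \frac{\left(12 - 3940 + 60852906\right)^{2}}{23854493601} - 15293 = \frac{60848978^{2}}{23854493601} - 15293 = \frac{1}{23854493601} \cdot 3702598123644484 - 15293 = \frac{3702598123644484}{23854493601} - 15293 = \frac{3337791353004391}{23854493601}$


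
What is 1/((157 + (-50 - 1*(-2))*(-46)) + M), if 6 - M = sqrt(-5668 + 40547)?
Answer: 2371/5586762 + sqrt(34879)/5586762 ≈ 0.00045783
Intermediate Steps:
M = 6 - sqrt(34879) (M = 6 - sqrt(-5668 + 40547) = 6 - sqrt(34879) ≈ -180.76)
1/((157 + (-50 - 1*(-2))*(-46)) + M) = 1/((157 + (-50 - 1*(-2))*(-46)) + (6 - sqrt(34879))) = 1/((157 + (-50 + 2)*(-46)) + (6 - sqrt(34879))) = 1/((157 - 48*(-46)) + (6 - sqrt(34879))) = 1/((157 + 2208) + (6 - sqrt(34879))) = 1/(2365 + (6 - sqrt(34879))) = 1/(2371 - sqrt(34879))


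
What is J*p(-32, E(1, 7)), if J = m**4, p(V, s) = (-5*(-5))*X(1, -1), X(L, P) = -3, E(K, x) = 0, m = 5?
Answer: -46875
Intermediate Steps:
p(V, s) = -75 (p(V, s) = -5*(-5)*(-3) = 25*(-3) = -75)
J = 625 (J = 5**4 = 625)
J*p(-32, E(1, 7)) = 625*(-75) = -46875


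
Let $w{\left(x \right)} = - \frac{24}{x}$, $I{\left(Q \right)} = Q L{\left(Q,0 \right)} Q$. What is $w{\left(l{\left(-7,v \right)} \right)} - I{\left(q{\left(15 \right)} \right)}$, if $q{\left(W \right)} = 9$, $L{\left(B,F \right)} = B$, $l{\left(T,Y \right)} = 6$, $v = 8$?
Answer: $-733$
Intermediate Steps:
$I{\left(Q \right)} = Q^{3}$ ($I{\left(Q \right)} = Q Q Q = Q^{2} Q = Q^{3}$)
$w{\left(l{\left(-7,v \right)} \right)} - I{\left(q{\left(15 \right)} \right)} = - \frac{24}{6} - 9^{3} = \left(-24\right) \frac{1}{6} - 729 = -4 - 729 = -733$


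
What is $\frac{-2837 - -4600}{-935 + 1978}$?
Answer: $\frac{1763}{1043} \approx 1.6903$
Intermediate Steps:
$\frac{-2837 - -4600}{-935 + 1978} = \frac{-2837 + 4600}{1043} = 1763 \cdot \frac{1}{1043} = \frac{1763}{1043}$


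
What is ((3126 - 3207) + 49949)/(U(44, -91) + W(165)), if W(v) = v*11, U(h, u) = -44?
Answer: 7124/253 ≈ 28.158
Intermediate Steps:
W(v) = 11*v
((3126 - 3207) + 49949)/(U(44, -91) + W(165)) = ((3126 - 3207) + 49949)/(-44 + 11*165) = (-81 + 49949)/(-44 + 1815) = 49868/1771 = 49868*(1/1771) = 7124/253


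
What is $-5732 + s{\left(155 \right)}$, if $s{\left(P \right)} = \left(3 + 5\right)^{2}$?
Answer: $-5668$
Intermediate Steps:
$s{\left(P \right)} = 64$ ($s{\left(P \right)} = 8^{2} = 64$)
$-5732 + s{\left(155 \right)} = -5732 + 64 = -5668$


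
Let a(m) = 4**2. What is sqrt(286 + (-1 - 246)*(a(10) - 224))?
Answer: sqrt(51662) ≈ 227.29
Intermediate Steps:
a(m) = 16
sqrt(286 + (-1 - 246)*(a(10) - 224)) = sqrt(286 + (-1 - 246)*(16 - 224)) = sqrt(286 - 247*(-208)) = sqrt(286 + 51376) = sqrt(51662)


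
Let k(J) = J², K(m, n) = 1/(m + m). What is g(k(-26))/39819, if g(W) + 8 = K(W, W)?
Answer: -3605/17945096 ≈ -0.00020089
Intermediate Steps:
K(m, n) = 1/(2*m)
g(W) = -8 + 1/(2*W)
g(k(-26))/39819 = (-8 + 1/(2*((-26)²)))/39819 = (-8 + (½)/676)*(1/39819) = (-8 + (½)*(1/676))*(1/39819) = (-8 + 1/1352)*(1/39819) = -10815/1352*1/39819 = -3605/17945096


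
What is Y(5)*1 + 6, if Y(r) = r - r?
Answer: 6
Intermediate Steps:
Y(r) = 0
Y(5)*1 + 6 = 0*1 + 6 = 0 + 6 = 6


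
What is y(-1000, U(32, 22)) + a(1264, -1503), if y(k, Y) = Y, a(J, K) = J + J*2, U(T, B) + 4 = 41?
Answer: 3829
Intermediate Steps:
U(T, B) = 37 (U(T, B) = -4 + 41 = 37)
a(J, K) = 3*J (a(J, K) = J + 2*J = 3*J)
y(-1000, U(32, 22)) + a(1264, -1503) = 37 + 3*1264 = 37 + 3792 = 3829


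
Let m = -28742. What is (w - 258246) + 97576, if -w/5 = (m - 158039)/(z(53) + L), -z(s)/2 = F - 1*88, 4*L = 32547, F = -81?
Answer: -5442816710/33899 ≈ -1.6056e+5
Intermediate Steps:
L = 32547/4 (L = (¼)*32547 = 32547/4 ≈ 8136.8)
z(s) = 338 (z(s) = -2*(-81 - 1*88) = -2*(-81 - 88) = -2*(-169) = 338)
w = 3735620/33899 (w = -5*(-28742 - 158039)/(338 + 32547/4) = -(-933905)/33899/4 = -(-933905)*4/33899 = -5*(-747124/33899) = 3735620/33899 ≈ 110.20)
(w - 258246) + 97576 = (3735620/33899 - 258246) + 97576 = -8750545534/33899 + 97576 = -5442816710/33899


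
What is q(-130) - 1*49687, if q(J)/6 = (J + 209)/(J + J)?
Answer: -6459547/130 ≈ -49689.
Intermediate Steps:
q(J) = 3*(209 + J)/J (q(J) = 6*((J + 209)/(J + J)) = 6*((209 + J)/((2*J))) = 6*((209 + J)*(1/(2*J))) = 6*((209 + J)/(2*J)) = 3*(209 + J)/J)
q(-130) - 1*49687 = (3 + 627/(-130)) - 1*49687 = (3 + 627*(-1/130)) - 49687 = (3 - 627/130) - 49687 = -237/130 - 49687 = -6459547/130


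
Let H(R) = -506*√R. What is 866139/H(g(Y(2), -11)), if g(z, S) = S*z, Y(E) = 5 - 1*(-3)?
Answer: 866139*I*√22/22264 ≈ 182.47*I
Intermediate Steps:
Y(E) = 8 (Y(E) = 5 + 3 = 8)
866139/H(g(Y(2), -11)) = 866139/((-506*2*I*√22)) = 866139/((-1012*I*√22)) = 866139*(I*√22/22264) = 866139*I*√22/22264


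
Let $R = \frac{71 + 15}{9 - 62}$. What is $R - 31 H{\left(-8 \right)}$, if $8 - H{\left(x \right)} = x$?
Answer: $- \frac{26374}{53} \approx -497.62$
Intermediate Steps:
$H{\left(x \right)} = 8 - x$
$R = - \frac{86}{53}$ ($R = \frac{86}{-53} = 86 \left(- \frac{1}{53}\right) = - \frac{86}{53} \approx -1.6226$)
$R - 31 H{\left(-8 \right)} = - \frac{86}{53} - 31 \left(8 - -8\right) = - \frac{86}{53} - 31 \left(8 + 8\right) = - \frac{86}{53} - 496 = - \frac{26374}{53}$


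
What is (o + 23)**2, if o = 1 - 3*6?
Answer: 36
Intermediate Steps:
o = -17 (o = 1 - 18 = -17)
(o + 23)**2 = (-17 + 23)**2 = 6**2 = 36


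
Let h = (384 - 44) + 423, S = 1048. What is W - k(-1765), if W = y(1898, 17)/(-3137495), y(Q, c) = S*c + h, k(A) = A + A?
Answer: 11075338771/3137495 ≈ 3530.0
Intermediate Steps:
k(A) = 2*A
h = 763 (h = 340 + 423 = 763)
y(Q, c) = 763 + 1048*c (y(Q, c) = 1048*c + 763 = 763 + 1048*c)
W = -18579/3137495 (W = (763 + 1048*17)/(-3137495) = (763 + 17816)*(-1/3137495) = 18579*(-1/3137495) = -18579/3137495 ≈ -0.0059216)
W - k(-1765) = -18579/3137495 - 2*(-1765) = -18579/3137495 - 1*(-3530) = -18579/3137495 + 3530 = 11075338771/3137495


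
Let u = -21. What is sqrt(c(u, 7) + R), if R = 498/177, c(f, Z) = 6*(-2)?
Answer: I*sqrt(31978)/59 ≈ 3.0309*I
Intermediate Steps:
c(f, Z) = -12
R = 166/59 (R = 498*(1/177) = 166/59 ≈ 2.8136)
sqrt(c(u, 7) + R) = sqrt(-12 + 166/59) = sqrt(-542/59) = I*sqrt(31978)/59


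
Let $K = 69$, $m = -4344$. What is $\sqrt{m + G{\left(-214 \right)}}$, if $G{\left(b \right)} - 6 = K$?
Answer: $i \sqrt{4269} \approx 65.338 i$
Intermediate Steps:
$G{\left(b \right)} = 75$ ($G{\left(b \right)} = 6 + 69 = 75$)
$\sqrt{m + G{\left(-214 \right)}} = \sqrt{-4344 + 75} = \sqrt{-4269} = i \sqrt{4269}$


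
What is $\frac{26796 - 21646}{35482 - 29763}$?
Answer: $\frac{5150}{5719} \approx 0.90051$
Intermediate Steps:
$\frac{26796 - 21646}{35482 - 29763} = \frac{5150}{5719}$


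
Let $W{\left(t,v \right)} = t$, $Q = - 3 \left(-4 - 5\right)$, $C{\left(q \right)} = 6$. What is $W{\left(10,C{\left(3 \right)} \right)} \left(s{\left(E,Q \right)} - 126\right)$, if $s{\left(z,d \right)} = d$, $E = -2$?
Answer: $-990$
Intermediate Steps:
$Q = 27$ ($Q = \left(-3\right) \left(-9\right) = 27$)
$W{\left(10,C{\left(3 \right)} \right)} \left(s{\left(E,Q \right)} - 126\right) = 10 \left(27 - 126\right) = 10 \left(-99\right) = -990$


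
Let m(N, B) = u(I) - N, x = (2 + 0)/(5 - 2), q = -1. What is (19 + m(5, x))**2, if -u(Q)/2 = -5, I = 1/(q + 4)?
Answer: 576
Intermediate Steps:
I = 1/3 (I = 1/(-1 + 4) = 1/3 ≈ 0.33333)
u(Q) = 10 (u(Q) = -2*(-5) = 10)
x = 2/3 ≈ 0.66667
m(N, B) = 10 - N
(19 + m(5, x))**2 = (19 + (10 - 1*5))**2 = (19 + (10 - 5))**2 = (19 + 5)**2 = 24**2 = 576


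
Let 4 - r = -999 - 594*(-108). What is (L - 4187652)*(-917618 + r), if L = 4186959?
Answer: 679671531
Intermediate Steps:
r = -63149 (r = 4 - (-999 - 594*(-108)) = 4 - (-999 + 64152) = 4 - 1*63153 = 4 - 63153 = -63149)
(L - 4187652)*(-917618 + r) = (4186959 - 4187652)*(-917618 - 63149) = -693*(-980767) = 679671531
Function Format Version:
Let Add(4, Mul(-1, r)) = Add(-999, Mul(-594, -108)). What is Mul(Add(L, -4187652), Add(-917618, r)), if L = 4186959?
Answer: 679671531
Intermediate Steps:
r = -63149 (r = Add(4, Mul(-1, Add(-999, Mul(-594, -108)))) = Add(4, Mul(-1, Add(-999, 64152))) = Add(4, Mul(-1, 63153)) = Add(4, -63153) = -63149)
Mul(Add(L, -4187652), Add(-917618, r)) = Mul(Add(4186959, -4187652), Add(-917618, -63149)) = Mul(-693, -980767) = 679671531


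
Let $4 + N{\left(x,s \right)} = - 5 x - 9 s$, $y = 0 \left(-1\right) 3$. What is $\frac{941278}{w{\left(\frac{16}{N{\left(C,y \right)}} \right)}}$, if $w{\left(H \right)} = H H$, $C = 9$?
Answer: $\frac{1130004239}{128} \approx 8.8282 \cdot 10^{6}$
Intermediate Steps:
$y = 0$ ($y = 0 \cdot 3 = 0$)
$N{\left(x,s \right)} = -4 - 9 s - 5 x$ ($N{\left(x,s \right)} = -4 - \left(5 x + 9 s\right) = -4 - 9 s - 5 x$)
$w{\left(H \right)} = H^{2}$
$\frac{941278}{w{\left(\frac{16}{N{\left(C,y \right)}} \right)}} = \frac{941278}{\left(\frac{16}{-4 - 0 - 45}\right)^{2}} = \frac{941278}{\left(\frac{16}{-4 + 0 - 45}\right)^{2}} = \frac{941278}{\left(\frac{16}{-49}\right)^{2}} = \frac{941278}{\left(16 \left(- \frac{1}{49}\right)\right)^{2}} = \frac{941278}{\left(- \frac{16}{49}\right)^{2}} = \frac{941278}{\frac{256}{2401}} = 941278 \cdot \frac{2401}{256} = \frac{1130004239}{128}$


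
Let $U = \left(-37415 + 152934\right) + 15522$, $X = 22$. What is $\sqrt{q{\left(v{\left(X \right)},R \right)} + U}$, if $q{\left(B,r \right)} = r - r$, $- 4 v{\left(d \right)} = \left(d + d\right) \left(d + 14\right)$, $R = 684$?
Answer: $\sqrt{131041} \approx 362.0$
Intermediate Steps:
$v{\left(d \right)} = - \frac{d \left(14 + d\right)}{2}$ ($v{\left(d \right)} = - \frac{\left(d + d\right) \left(d + 14\right)}{4} = - \frac{2 d \left(14 + d\right)}{4} = - \frac{d \left(14 + d\right)}{2}$)
$q{\left(B,r \right)} = 0$
$U = 131041$ ($U = 115519 + 15522 = 131041$)
$\sqrt{q{\left(v{\left(X \right)},R \right)} + U} = \sqrt{0 + 131041} = \sqrt{131041}$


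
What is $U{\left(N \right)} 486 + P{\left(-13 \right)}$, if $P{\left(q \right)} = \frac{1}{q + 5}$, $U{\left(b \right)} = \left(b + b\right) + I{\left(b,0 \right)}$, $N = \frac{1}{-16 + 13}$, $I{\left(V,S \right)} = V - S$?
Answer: $- \frac{3889}{8} \approx -486.13$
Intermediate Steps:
$N = - \frac{1}{3}$ ($N = \frac{1}{-3} = - \frac{1}{3} \approx -0.33333$)
$U{\left(b \right)} = 3 b$ ($U{\left(b \right)} = \left(b + b\right) + \left(b - 0\right) = 2 b + \left(b + 0\right) = 2 b + b = 3 b$)
$P{\left(q \right)} = \frac{1}{5 + q}$
$U{\left(N \right)} 486 + P{\left(-13 \right)} = 3 \left(- \frac{1}{3}\right) 486 + \frac{1}{5 - 13} = \left(-1\right) 486 + \frac{1}{-8} = -486 - \frac{1}{8} = - \frac{3889}{8}$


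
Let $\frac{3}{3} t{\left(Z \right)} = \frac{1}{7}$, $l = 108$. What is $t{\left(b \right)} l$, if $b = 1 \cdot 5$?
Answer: $\frac{108}{7} \approx 15.429$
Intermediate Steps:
$b = 5$
$t{\left(Z \right)} = \frac{1}{7}$
$t{\left(b \right)} l = \frac{1}{7} \cdot 108 = \frac{108}{7}$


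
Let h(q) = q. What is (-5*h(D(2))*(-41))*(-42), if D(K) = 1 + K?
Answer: -25830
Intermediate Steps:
(-5*h(D(2))*(-41))*(-42) = (-5*(1 + 2)*(-41))*(-42) = (-5*3*(-41))*(-42) = -15*(-41)*(-42) = 615*(-42) = -25830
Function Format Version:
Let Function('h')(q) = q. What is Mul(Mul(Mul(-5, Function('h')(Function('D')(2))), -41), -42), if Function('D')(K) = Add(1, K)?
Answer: -25830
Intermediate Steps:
Mul(Mul(Mul(-5, Function('h')(Function('D')(2))), -41), -42) = Mul(Mul(Mul(-5, Add(1, 2)), -41), -42) = Mul(Mul(Mul(-5, 3), -41), -42) = Mul(Mul(-15, -41), -42) = Mul(615, -42) = -25830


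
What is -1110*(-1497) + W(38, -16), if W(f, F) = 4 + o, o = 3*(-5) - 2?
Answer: 1661657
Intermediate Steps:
o = -17 (o = -15 - 2 = -17)
W(f, F) = -13 (W(f, F) = 4 - 17 = -13)
-1110*(-1497) + W(38, -16) = -1110*(-1497) - 13 = 1661670 - 13 = 1661657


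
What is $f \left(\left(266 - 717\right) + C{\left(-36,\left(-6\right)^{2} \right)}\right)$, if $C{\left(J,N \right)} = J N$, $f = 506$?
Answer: $-883982$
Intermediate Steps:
$f \left(\left(266 - 717\right) + C{\left(-36,\left(-6\right)^{2} \right)}\right) = 506 \left(\left(266 - 717\right) - 36 \left(-6\right)^{2}\right) = 506 \left(\left(266 - 717\right) - 1296\right) = 506 \left(-451 - 1296\right) = 506 \left(-1747\right) = -883982$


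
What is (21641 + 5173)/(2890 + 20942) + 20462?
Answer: 81279533/3972 ≈ 20463.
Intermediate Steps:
(21641 + 5173)/(2890 + 20942) + 20462 = 26814/23832 + 20462 = 26814*(1/23832) + 20462 = 4469/3972 + 20462 = 81279533/3972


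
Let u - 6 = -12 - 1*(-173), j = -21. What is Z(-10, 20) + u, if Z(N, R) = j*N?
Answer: 377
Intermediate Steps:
Z(N, R) = -21*N
u = 167 (u = 6 + (-12 - 1*(-173)) = 6 + (-12 + 173) = 6 + 161 = 167)
Z(-10, 20) + u = -21*(-10) + 167 = 210 + 167 = 377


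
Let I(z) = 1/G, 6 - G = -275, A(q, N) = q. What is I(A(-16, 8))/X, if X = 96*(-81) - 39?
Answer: -1/2196015 ≈ -4.5537e-7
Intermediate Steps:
X = -7815 (X = -7776 - 39 = -7815)
G = 281 (G = 6 - 1*(-275) = 6 + 275 = 281)
I(z) = 1/281
I(A(-16, 8))/X = (1/281)/(-7815) = (1/281)*(-1/7815) = -1/2196015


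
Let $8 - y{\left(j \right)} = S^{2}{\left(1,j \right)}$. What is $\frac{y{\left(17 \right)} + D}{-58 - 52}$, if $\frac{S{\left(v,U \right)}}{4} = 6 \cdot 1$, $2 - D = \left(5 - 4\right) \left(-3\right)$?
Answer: $\frac{563}{110} \approx 5.1182$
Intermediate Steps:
$D = 5$ ($D = 2 - \left(5 - 4\right) \left(-3\right) = 2 - 1 \left(-3\right) = 2 - -3 = 2 + 3 = 5$)
$S{\left(v,U \right)} = 24$ ($S{\left(v,U \right)} = 4 \cdot 6 \cdot 1 = 4 \cdot 6 = 24$)
$y{\left(j \right)} = -568$ ($y{\left(j \right)} = 8 - 24^{2} = 8 - 576 = -568$)
$\frac{y{\left(17 \right)} + D}{-58 - 52} = \frac{-568 + 5}{-58 - 52} = - \frac{563}{-110} = \left(-563\right) \left(- \frac{1}{110}\right) = \frac{563}{110}$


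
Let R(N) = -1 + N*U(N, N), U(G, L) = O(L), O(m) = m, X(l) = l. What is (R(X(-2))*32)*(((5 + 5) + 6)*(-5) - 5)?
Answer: -8160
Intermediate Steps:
U(G, L) = L
R(N) = -1 + N² (R(N) = -1 + N*N = -1 + N²)
(R(X(-2))*32)*(((5 + 5) + 6)*(-5) - 5) = ((-1 + (-2)²)*32)*(((5 + 5) + 6)*(-5) - 5) = ((-1 + 4)*32)*((10 + 6)*(-5) - 5) = (3*32)*(16*(-5) - 5) = 96*(-80 - 5) = 96*(-85) = -8160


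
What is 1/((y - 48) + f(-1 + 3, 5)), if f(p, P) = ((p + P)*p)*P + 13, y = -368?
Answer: -1/333 ≈ -0.0030030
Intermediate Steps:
f(p, P) = 13 + P*p*(P + p) (f(p, P) = ((P + p)*p)*P + 13 = (p*(P + p))*P + 13 = P*p*(P + p) + 13 = 13 + P*p*(P + p))
1/((y - 48) + f(-1 + 3, 5)) = 1/((-368 - 48) + (13 + 5*(-1 + 3)**2 + (-1 + 3)*5**2)) = 1/(-416 + (13 + 5*2**2 + 2*25)) = 1/(-416 + (13 + 5*4 + 50)) = 1/(-416 + (13 + 20 + 50)) = 1/(-416 + 83) = 1/(-333) = -1/333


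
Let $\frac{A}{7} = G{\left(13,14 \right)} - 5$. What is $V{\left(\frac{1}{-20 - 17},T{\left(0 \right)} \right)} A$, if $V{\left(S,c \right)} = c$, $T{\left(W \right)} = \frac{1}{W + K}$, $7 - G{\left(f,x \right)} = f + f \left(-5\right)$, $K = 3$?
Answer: $126$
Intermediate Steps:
$G{\left(f,x \right)} = 7 + 4 f$ ($G{\left(f,x \right)} = 7 - \left(f + f \left(-5\right)\right) = 7 - \left(f - 5 f\right) = 7 - - 4 f = 7 + 4 f$)
$T{\left(W \right)} = \frac{1}{3 + W}$ ($T{\left(W \right)} = \frac{1}{W + 3} = \frac{1}{3 + W}$)
$A = 378$ ($A = 7 \left(\left(7 + 4 \cdot 13\right) - 5\right) = 7 \left(\left(7 + 52\right) - 5\right) = 7 \left(59 - 5\right) = 7 \cdot 54 = 378$)
$V{\left(\frac{1}{-20 - 17},T{\left(0 \right)} \right)} A = \frac{1}{3 + 0} \cdot 378 = \frac{1}{3} \cdot 378 = 126$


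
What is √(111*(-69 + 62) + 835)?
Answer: √58 ≈ 7.6158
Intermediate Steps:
√(111*(-69 + 62) + 835) = √(111*(-7) + 835) = √(-777 + 835) = √58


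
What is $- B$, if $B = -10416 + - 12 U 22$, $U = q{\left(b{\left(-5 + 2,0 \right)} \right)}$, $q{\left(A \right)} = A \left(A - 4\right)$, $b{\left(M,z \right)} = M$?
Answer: $15960$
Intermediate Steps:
$q{\left(A \right)} = A \left(-4 + A\right)$
$U = 21$ ($U = \left(-5 + 2\right) \left(-4 + \left(-5 + 2\right)\right) = - 3 \left(-4 - 3\right) = \left(-3\right) \left(-7\right) = 21$)
$B = -15960$ ($B = -10416 + \left(-12\right) 21 \cdot 22 = -10416 - 5544 = -15960$)
$- B = \left(-1\right) \left(-15960\right) = 15960$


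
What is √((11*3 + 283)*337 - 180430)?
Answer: I*√73938 ≈ 271.92*I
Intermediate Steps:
√((11*3 + 283)*337 - 180430) = √((33 + 283)*337 - 180430) = √(316*337 - 180430) = √(106492 - 180430) = √(-73938) = I*√73938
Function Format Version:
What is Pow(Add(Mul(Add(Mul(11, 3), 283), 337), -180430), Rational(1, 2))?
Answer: Mul(I, Pow(73938, Rational(1, 2))) ≈ Mul(271.92, I)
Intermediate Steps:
Pow(Add(Mul(Add(Mul(11, 3), 283), 337), -180430), Rational(1, 2)) = Pow(Add(Mul(Add(33, 283), 337), -180430), Rational(1, 2)) = Pow(Add(Mul(316, 337), -180430), Rational(1, 2)) = Pow(Add(106492, -180430), Rational(1, 2)) = Pow(-73938, Rational(1, 2)) = Mul(I, Pow(73938, Rational(1, 2)))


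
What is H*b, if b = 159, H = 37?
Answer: 5883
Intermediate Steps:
H*b = 37*159 = 5883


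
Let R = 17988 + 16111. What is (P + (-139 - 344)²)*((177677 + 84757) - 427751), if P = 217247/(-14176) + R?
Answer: -626596898952997/14176 ≈ -4.4201e+10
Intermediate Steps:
R = 34099
P = 483170177/14176 (P = 217247/(-14176) + 34099 = 217247*(-1/14176) + 34099 = -217247/14176 + 34099 = 483170177/14176 ≈ 34084.)
(P + (-139 - 344)²)*((177677 + 84757) - 427751) = (483170177/14176 + (-139 - 344)²)*((177677 + 84757) - 427751) = (483170177/14176 + (-483)²)*(262434 - 427751) = (483170177/14176 + 233289)*(-165317) = (3790275041/14176)*(-165317) = -626596898952997/14176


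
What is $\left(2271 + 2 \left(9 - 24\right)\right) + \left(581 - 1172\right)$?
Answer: $1650$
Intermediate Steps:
$\left(2271 + 2 \left(9 - 24\right)\right) + \left(581 - 1172\right) = \left(2271 + 2 \left(-15\right)\right) + \left(581 - 1172\right) = \left(2271 - 30\right) - 591 = 2241 - 591 = 1650$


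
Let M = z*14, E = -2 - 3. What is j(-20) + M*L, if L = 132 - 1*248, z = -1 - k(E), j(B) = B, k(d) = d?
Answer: -6516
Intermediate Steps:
E = -5
z = 4 (z = -1 - 1*(-5) = -1 + 5 = 4)
M = 56 (M = 4*14 = 56)
L = -116 (L = 132 - 248 = -116)
j(-20) + M*L = -20 + 56*(-116) = -20 - 6496 = -6516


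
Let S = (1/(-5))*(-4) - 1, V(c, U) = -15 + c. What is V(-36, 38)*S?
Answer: 51/5 ≈ 10.200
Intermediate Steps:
S = -⅕ (S = (1*(-⅕))*(-4) - 1 = -⅕*(-4) - 1 = ⅘ - 1 = -⅕ ≈ -0.20000)
V(-36, 38)*S = (-15 - 36)*(-⅕) = -51*(-⅕) = 51/5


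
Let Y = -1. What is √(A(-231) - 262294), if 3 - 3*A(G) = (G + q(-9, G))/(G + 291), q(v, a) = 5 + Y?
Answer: I*√236062565/30 ≈ 512.14*I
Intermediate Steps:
q(v, a) = 4 (q(v, a) = 5 - 1 = 4)
A(G) = 1 - (4 + G)/(3*(291 + G)) (A(G) = 1 - (G + 4)/(3*(G + 291)) = 1 - (4 + G)/(3*(291 + G)))
√(A(-231) - 262294) = √((869 + 2*(-231))/(3*(291 - 231)) - 262294) = √((⅓)*(869 - 462)/60 - 262294) = √((⅓)*(1/60)*407 - 262294) = √(407/180 - 262294) = √(-47212513/180) = I*√236062565/30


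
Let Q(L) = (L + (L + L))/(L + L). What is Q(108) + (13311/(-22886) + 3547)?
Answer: 40598830/11443 ≈ 3547.9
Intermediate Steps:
Q(L) = 3/2 (Q(L) = (L + 2*L)/((2*L)) = (3*L)*(1/(2*L)) = 3/2)
Q(108) + (13311/(-22886) + 3547) = 3/2 + (13311/(-22886) + 3547) = 3/2 + (13311*(-1/22886) + 3547) = 3/2 + (-13311/22886 + 3547) = 3/2 + 81163331/22886 = 40598830/11443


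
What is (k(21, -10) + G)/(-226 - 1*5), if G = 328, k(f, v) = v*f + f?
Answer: -139/231 ≈ -0.60173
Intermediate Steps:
k(f, v) = f + f*v (k(f, v) = f*v + f = f + f*v)
(k(21, -10) + G)/(-226 - 1*5) = (21*(1 - 10) + 328)/(-226 - 1*5) = (21*(-9) + 328)/(-226 - 5) = (-189 + 328)/(-231) = 139*(-1/231) = -139/231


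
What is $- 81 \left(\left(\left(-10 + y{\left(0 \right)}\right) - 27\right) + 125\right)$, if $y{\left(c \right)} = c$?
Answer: $-7128$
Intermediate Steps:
$- 81 \left(\left(\left(-10 + y{\left(0 \right)}\right) - 27\right) + 125\right) = - 81 \left(\left(\left(-10 + 0\right) - 27\right) + 125\right) = - 81 \left(\left(-10 - 27\right) + 125\right) = - 81 \left(-37 + 125\right) = \left(-81\right) 88 = -7128$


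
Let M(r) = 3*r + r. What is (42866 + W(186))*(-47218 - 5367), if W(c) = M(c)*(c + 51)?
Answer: -11526316490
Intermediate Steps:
M(r) = 4*r
W(c) = 4*c*(51 + c) (W(c) = (4*c)*(c + 51) = (4*c)*(51 + c) = 4*c*(51 + c))
(42866 + W(186))*(-47218 - 5367) = (42866 + 4*186*(51 + 186))*(-47218 - 5367) = (42866 + 4*186*237)*(-52585) = (42866 + 176328)*(-52585) = 219194*(-52585) = -11526316490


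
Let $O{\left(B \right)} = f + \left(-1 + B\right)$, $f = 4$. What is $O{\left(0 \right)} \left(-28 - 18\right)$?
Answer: $-138$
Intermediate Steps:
$O{\left(B \right)} = 3 + B$ ($O{\left(B \right)} = 4 + \left(-1 + B\right) = 3 + B$)
$O{\left(0 \right)} \left(-28 - 18\right) = \left(3 + 0\right) \left(-28 - 18\right) = 3 \left(-46\right) = -138$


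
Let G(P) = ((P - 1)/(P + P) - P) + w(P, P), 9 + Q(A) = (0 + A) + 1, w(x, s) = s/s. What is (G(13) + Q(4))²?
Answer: 40804/169 ≈ 241.44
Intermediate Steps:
w(x, s) = 1
Q(A) = -8 + A (Q(A) = -9 + ((0 + A) + 1) = -9 + (A + 1) = -9 + (1 + A) = -8 + A)
G(P) = 1 - P + (-1 + P)/(2*P) (G(P) = ((P - 1)/(P + P) - P) + 1 = ((-1 + P)/((2*P)) - P) + 1 = ((-1 + P)*(1/(2*P)) - P) + 1 = ((-1 + P)/(2*P) - P) + 1 = (-P + (-1 + P)/(2*P)) + 1 = 1 - P + (-1 + P)/(2*P))
(G(13) + Q(4))² = ((3/2 - 1*13 - ½/13) + (-8 + 4))² = ((3/2 - 13 - ½*1/13) - 4)² = ((3/2 - 13 - 1/26) - 4)² = (-150/13 - 4)² = (-202/13)² = 40804/169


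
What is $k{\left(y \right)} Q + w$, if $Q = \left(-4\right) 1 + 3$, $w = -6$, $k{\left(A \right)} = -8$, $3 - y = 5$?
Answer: $2$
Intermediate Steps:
$y = -2$ ($y = 3 - 5 = -2$)
$Q = -1$ ($Q = -4 + 3 = -1$)
$k{\left(y \right)} Q + w = \left(-8\right) \left(-1\right) - 6 = 8 - 6 = 2$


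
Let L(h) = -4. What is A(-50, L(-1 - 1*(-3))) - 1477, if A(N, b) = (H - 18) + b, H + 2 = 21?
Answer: -1480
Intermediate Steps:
H = 19 (H = -2 + 21 = 19)
A(N, b) = 1 + b (A(N, b) = (19 - 18) + b = 1 + b)
A(-50, L(-1 - 1*(-3))) - 1477 = (1 - 4) - 1477 = -3 - 1477 = -1480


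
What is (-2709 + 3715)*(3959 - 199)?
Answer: 3782560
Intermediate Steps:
(-2709 + 3715)*(3959 - 199) = 1006*3760 = 3782560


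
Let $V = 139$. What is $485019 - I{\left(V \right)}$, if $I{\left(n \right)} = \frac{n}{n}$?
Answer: $485018$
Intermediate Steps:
$I{\left(n \right)} = 1$
$485019 - I{\left(V \right)} = 485019 - 1 = 485018$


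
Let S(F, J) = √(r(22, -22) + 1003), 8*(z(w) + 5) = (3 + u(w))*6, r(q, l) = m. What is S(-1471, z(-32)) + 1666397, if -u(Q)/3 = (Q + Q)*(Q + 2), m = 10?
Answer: 1666397 + √1013 ≈ 1.6664e+6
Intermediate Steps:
r(q, l) = 10
u(Q) = -6*Q*(2 + Q) (u(Q) = -3*(Q + Q)*(Q + 2) = -3*2*Q*(2 + Q) = -6*Q*(2 + Q))
z(w) = -11/4 - 9*w*(2 + w)/2 (z(w) = -5 + ((3 - 6*w*(2 + w))*6)/8 = -5 + (18 - 36*w*(2 + w))/8 = -5 + (9/4 - 9*w*(2 + w)/2) = -11/4 - 9*w*(2 + w)/2)
S(F, J) = √1013 (S(F, J) = √(10 + 1003) = √1013)
S(-1471, z(-32)) + 1666397 = √1013 + 1666397 = 1666397 + √1013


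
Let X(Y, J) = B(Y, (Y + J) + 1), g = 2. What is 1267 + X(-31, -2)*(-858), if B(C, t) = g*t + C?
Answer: 82777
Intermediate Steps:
B(C, t) = C + 2*t (B(C, t) = 2*t + C = C + 2*t)
X(Y, J) = 2 + 2*J + 3*Y (X(Y, J) = Y + 2*((Y + J) + 1) = Y + 2*((J + Y) + 1) = Y + 2*(1 + J + Y) = Y + (2 + 2*J + 2*Y) = 2 + 2*J + 3*Y)
1267 + X(-31, -2)*(-858) = 1267 + (2 + 2*(-2) + 3*(-31))*(-858) = 1267 + (2 - 4 - 93)*(-858) = 1267 - 95*(-858) = 1267 + 81510 = 82777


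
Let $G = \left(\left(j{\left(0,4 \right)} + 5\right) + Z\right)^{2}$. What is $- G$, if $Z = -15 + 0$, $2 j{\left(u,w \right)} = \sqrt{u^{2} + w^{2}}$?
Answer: $-64$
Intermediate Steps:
$j{\left(u,w \right)} = \frac{\sqrt{u^{2} + w^{2}}}{2}$
$Z = -15$
$G = 64$ ($G = \left(\left(\frac{\sqrt{0^{2} + 4^{2}}}{2} + 5\right) - 15\right)^{2} = \left(\left(\frac{\sqrt{0 + 16}}{2} + 5\right) - 15\right)^{2} = \left(\left(\frac{\sqrt{16}}{2} + 5\right) - 15\right)^{2} = \left(\left(\frac{1}{2} \cdot 4 + 5\right) - 15\right)^{2} = \left(\left(2 + 5\right) - 15\right)^{2} = \left(7 - 15\right)^{2} = \left(-8\right)^{2} = 64$)
$- G = \left(-1\right) 64 = -64$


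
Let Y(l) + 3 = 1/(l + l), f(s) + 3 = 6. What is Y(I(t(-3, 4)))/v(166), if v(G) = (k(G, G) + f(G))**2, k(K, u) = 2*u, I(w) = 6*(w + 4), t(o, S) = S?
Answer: -287/10773600 ≈ -2.6639e-5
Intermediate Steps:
f(s) = 3 (f(s) = -3 + 6 = 3)
I(w) = 24 + 6*w (I(w) = 6*(4 + w) = 24 + 6*w)
Y(l) = -3 + 1/(2*l) (Y(l) = -3 + 1/(l + l) = -3 + 1/(2*l))
v(G) = (3 + 2*G)**2 (v(G) = (2*G + 3)**2 = (3 + 2*G)**2)
Y(I(t(-3, 4)))/v(166) = (-3 + 1/(2*(24 + 6*4)))/((3 + 2*166)**2) = (-3 + 1/(2*(24 + 24)))/((3 + 332)**2) = (-3 + (1/2)/48)/(335**2) = (-3 + (1/2)*(1/48))/112225 = (-3 + 1/96)*(1/112225) = -287/96*1/112225 = -287/10773600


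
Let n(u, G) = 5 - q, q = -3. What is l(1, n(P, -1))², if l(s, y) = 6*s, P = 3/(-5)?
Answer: 36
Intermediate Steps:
P = -⅗ (P = 3*(-⅕) = -⅗ ≈ -0.60000)
n(u, G) = 8 (n(u, G) = 5 - 1*(-3) = 5 + 3 = 8)
l(1, n(P, -1))² = (6*1)² = 6² = 36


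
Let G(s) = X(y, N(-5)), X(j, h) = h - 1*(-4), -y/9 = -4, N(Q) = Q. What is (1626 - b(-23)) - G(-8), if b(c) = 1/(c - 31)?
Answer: 87859/54 ≈ 1627.0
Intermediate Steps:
b(c) = 1/(-31 + c)
y = 36 (y = -9*(-4) = 36)
X(j, h) = 4 + h (X(j, h) = h + 4 = 4 + h)
G(s) = -1 (G(s) = 4 - 5 = -1)
(1626 - b(-23)) - G(-8) = (1626 - 1/(-31 - 23)) - 1*(-1) = (1626 - 1/(-54)) + 1 = (1626 - 1*(-1/54)) + 1 = (1626 + 1/54) + 1 = 87805/54 + 1 = 87859/54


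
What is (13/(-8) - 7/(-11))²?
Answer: 7569/7744 ≈ 0.97740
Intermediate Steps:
(13/(-8) - 7/(-11))² = (13*(-⅛) - 7*(-1/11))² = (-13/8 + 7/11)² = (-87/88)² = 7569/7744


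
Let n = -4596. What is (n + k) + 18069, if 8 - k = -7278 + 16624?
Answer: 4135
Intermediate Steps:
k = -9338 (k = 8 - (-7278 + 16624) = 8 - 1*9346 = 8 - 9346 = -9338)
(n + k) + 18069 = (-4596 - 9338) + 18069 = -13934 + 18069 = 4135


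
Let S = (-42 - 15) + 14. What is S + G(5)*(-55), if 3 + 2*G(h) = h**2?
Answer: -648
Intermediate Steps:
S = -43 (S = -57 + 14 = -43)
G(h) = -3/2 + h**2/2
S + G(5)*(-55) = -43 + (-3/2 + (1/2)*5**2)*(-55) = -43 + (-3/2 + (1/2)*25)*(-55) = -43 + (-3/2 + 25/2)*(-55) = -43 + 11*(-55) = -43 - 605 = -648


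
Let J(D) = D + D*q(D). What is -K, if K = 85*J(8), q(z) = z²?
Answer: -44200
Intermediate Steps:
J(D) = D + D³ (J(D) = D + D*D² = D + D³)
K = 44200 (K = 85*(8 + 8³) = 85*(8 + 512) = 85*520 = 44200)
-K = -1*44200 = -44200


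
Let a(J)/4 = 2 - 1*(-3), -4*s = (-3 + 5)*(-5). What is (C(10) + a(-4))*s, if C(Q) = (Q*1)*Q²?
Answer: 2550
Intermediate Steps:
s = 5/2 (s = -(-3 + 5)*(-5)/4 = -(-5)/2 = -¼*(-10) = 5/2 ≈ 2.5000)
a(J) = 20 (a(J) = 4*(2 - 1*(-3)) = 4*(2 + 3) = 4*5 = 20)
C(Q) = Q³ (C(Q) = Q*Q² = Q³)
(C(10) + a(-4))*s = (10³ + 20)*(5/2) = (1000 + 20)*(5/2) = 1020*(5/2) = 2550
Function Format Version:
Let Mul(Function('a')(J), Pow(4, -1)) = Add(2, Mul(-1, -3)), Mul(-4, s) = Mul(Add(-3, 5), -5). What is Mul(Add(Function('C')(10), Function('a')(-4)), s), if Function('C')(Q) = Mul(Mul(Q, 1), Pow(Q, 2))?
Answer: 2550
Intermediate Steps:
s = Rational(5, 2) (s = Mul(Rational(-1, 4), Mul(Add(-3, 5), -5)) = Mul(Rational(-1, 4), Mul(2, -5)) = Mul(Rational(-1, 4), -10) = Rational(5, 2) ≈ 2.5000)
Function('a')(J) = 20 (Function('a')(J) = Mul(4, Add(2, Mul(-1, -3))) = Mul(4, Add(2, 3)) = Mul(4, 5) = 20)
Function('C')(Q) = Pow(Q, 3) (Function('C')(Q) = Mul(Q, Pow(Q, 2)) = Pow(Q, 3))
Mul(Add(Function('C')(10), Function('a')(-4)), s) = Mul(Add(Pow(10, 3), 20), Rational(5, 2)) = Mul(Add(1000, 20), Rational(5, 2)) = Mul(1020, Rational(5, 2)) = 2550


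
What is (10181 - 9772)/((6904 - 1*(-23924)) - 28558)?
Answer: 409/2270 ≈ 0.18018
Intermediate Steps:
(10181 - 9772)/((6904 - 1*(-23924)) - 28558) = 409/((6904 + 23924) - 28558) = 409/(30828 - 28558) = 409/2270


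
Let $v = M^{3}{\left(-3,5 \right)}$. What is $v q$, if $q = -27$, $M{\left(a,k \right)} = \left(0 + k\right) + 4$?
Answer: $-19683$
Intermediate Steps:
$M{\left(a,k \right)} = 4 + k$ ($M{\left(a,k \right)} = k + 4 = 4 + k$)
$v = 729$ ($v = \left(4 + 5\right)^{3} = 9^{3} = 729$)
$v q = 729 \left(-27\right) = -19683$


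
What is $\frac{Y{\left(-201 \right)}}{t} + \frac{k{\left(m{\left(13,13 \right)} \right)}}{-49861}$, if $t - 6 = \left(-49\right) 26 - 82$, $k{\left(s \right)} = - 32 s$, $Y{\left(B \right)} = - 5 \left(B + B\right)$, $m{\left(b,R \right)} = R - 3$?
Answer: $- \frac{3326287}{2243745} \approx -1.4825$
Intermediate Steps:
$m{\left(b,R \right)} = -3 + R$
$Y{\left(B \right)} = - 10 B$ ($Y{\left(B \right)} = - 5 \cdot 2 B = - 10 B$)
$t = -1350$ ($t = 6 - 1356 = -1350$)
$\frac{Y{\left(-201 \right)}}{t} + \frac{k{\left(m{\left(13,13 \right)} \right)}}{-49861} = \frac{\left(-10\right) \left(-201\right)}{-1350} + \frac{\left(-32\right) \left(-3 + 13\right)}{-49861} = 2010 \left(- \frac{1}{1350}\right) + \left(-32\right) 10 \left(- \frac{1}{49861}\right) = - \frac{67}{45} - - \frac{320}{49861} = - \frac{67}{45} + \frac{320}{49861} = - \frac{3326287}{2243745}$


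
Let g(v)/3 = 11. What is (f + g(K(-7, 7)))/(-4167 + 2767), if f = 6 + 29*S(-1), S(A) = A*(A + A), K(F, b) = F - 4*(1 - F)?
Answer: -97/1400 ≈ -0.069286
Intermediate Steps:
K(F, b) = -4 + 5*F (K(F, b) = F + (-4 + 4*F) = -4 + 5*F)
g(v) = 33 (g(v) = 3*11 = 33)
S(A) = 2*A² (S(A) = A*(2*A) = 2*A²)
f = 64 (f = 6 + 29*(2*(-1)²) = 6 + 29*(2*1) = 6 + 29*2 = 6 + 58 = 64)
(f + g(K(-7, 7)))/(-4167 + 2767) = (64 + 33)/(-4167 + 2767) = 97/(-1400) = 97*(-1/1400) = -97/1400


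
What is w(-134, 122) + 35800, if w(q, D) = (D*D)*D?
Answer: 1851648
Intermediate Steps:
w(q, D) = D³ (w(q, D) = D²*D = D³)
w(-134, 122) + 35800 = 122³ + 35800 = 1815848 + 35800 = 1851648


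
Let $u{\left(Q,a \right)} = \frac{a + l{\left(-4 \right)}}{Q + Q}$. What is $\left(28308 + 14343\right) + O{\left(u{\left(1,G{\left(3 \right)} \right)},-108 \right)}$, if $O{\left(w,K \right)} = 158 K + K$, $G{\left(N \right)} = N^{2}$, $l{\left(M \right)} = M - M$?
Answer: $25479$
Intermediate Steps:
$l{\left(M \right)} = 0$
$u{\left(Q,a \right)} = \frac{a}{2 Q}$ ($u{\left(Q,a \right)} = \frac{a + 0}{Q + Q} = \frac{a}{2 Q}$)
$O{\left(w,K \right)} = 159 K$
$\left(28308 + 14343\right) + O{\left(u{\left(1,G{\left(3 \right)} \right)},-108 \right)} = \left(28308 + 14343\right) + 159 \left(-108\right) = 42651 - 17172 = 25479$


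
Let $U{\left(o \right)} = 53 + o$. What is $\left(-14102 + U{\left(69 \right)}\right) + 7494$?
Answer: $-6486$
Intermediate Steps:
$\left(-14102 + U{\left(69 \right)}\right) + 7494 = \left(-14102 + \left(53 + 69\right)\right) + 7494 = \left(-14102 + 122\right) + 7494 = -13980 + 7494 = -6486$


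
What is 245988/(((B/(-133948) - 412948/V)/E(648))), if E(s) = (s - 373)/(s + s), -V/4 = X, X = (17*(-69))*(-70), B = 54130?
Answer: 861122939224625/14075663064 ≈ 61178.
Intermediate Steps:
X = 82110 (X = -1173*(-70) = 82110)
V = -328440 (V = -4*82110 = -328440)
E(s) = (-373 + s)/(2*s) (E(s) = (-373 + s)/((2*s)) = (-373 + s)*(1/(2*s)) = (-373 + s)/(2*s))
245988/(((B/(-133948) - 412948/V)/E(648))) = 245988/(((54130/(-133948) - 412948/(-328440))/(((½)*(-373 + 648)/648)))) = 245988/(((54130*(-1/133948) - 412948*(-1/328440))/(((½)*(1/648)*275)))) = 245988/(((-27065/66974 + 103237/82110)/(275/1296))) = 245988/(((1172971922/1374808785)*(1296/275))) = 245988/(506723870304/126024138625) = 245988*(126024138625/506723870304) = 861122939224625/14075663064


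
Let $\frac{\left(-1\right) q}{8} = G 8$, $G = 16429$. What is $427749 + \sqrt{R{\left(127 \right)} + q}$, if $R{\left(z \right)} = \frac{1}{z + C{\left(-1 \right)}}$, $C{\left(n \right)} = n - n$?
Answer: $427749 + \frac{i \sqrt{16958933697}}{127} \approx 4.2775 \cdot 10^{5} + 1025.4 i$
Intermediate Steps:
$C{\left(n \right)} = 0$
$R{\left(z \right)} = \frac{1}{z}$ ($R{\left(z \right)} = \frac{1}{z + 0} = \frac{1}{z}$)
$q = -1051456$ ($q = - 8 \cdot 16429 \cdot 8 = \left(-8\right) 131432 = -1051456$)
$427749 + \sqrt{R{\left(127 \right)} + q} = 427749 + \sqrt{\frac{1}{127} - 1051456} = 427749 + \sqrt{- \frac{133534911}{127}} = 427749 + \frac{i \sqrt{16958933697}}{127}$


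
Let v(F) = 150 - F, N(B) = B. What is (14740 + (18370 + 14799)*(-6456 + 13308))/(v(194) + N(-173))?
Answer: -227288728/217 ≈ -1.0474e+6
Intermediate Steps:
(14740 + (18370 + 14799)*(-6456 + 13308))/(v(194) + N(-173)) = (14740 + (18370 + 14799)*(-6456 + 13308))/((150 - 1*194) - 173) = (14740 + 33169*6852)/((150 - 194) - 173) = (14740 + 227273988)/(-44 - 173) = 227288728/(-217) = 227288728*(-1/217) = -227288728/217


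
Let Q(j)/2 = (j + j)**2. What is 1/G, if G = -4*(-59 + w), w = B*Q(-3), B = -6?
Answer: 1/1964 ≈ 0.00050917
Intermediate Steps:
Q(j) = 8*j**2 (Q(j) = 2*(j + j)**2 = 2*(2*j)**2 = 2*(4*j**2) = 8*j**2)
w = -432 (w = -48*(-3)**2 = -48*9 = -6*72 = -432)
G = 1964 (G = -4*(-59 - 432) = -4*(-491) = 1964)
1/G = 1/1964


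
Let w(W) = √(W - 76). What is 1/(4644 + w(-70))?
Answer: 2322/10783441 - I*√146/21566882 ≈ 0.00021533 - 5.6026e-7*I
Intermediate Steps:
w(W) = √(-76 + W)
1/(4644 + w(-70)) = 1/(4644 + √(-76 - 70)) = 1/(4644 + √(-146)) = 1/(4644 + I*√146)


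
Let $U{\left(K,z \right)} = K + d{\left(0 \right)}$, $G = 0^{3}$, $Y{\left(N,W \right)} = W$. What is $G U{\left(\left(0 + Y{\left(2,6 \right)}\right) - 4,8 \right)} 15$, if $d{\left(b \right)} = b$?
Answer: $0$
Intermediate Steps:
$G = 0$
$U{\left(K,z \right)} = K$ ($U{\left(K,z \right)} = K + 0 = K$)
$G U{\left(\left(0 + Y{\left(2,6 \right)}\right) - 4,8 \right)} 15 = 0 \left(\left(0 + 6\right) - 4\right) 15 = 0 \left(6 - 4\right) 15 = 0 \cdot 2 \cdot 15 = 0 \cdot 15 = 0$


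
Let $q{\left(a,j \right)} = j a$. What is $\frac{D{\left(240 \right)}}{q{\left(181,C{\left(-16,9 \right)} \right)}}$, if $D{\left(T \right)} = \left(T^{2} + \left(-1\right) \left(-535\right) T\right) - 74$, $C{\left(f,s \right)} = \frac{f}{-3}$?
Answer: $\frac{278889}{1448} \approx 192.6$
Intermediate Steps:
$C{\left(f,s \right)} = - \frac{f}{3}$ ($C{\left(f,s \right)} = f \left(- \frac{1}{3}\right) = - \frac{f}{3}$)
$D{\left(T \right)} = -74 + T^{2} + 535 T$ ($D{\left(T \right)} = \left(T^{2} + 535 T\right) - 74 = -74 + T^{2} + 535 T$)
$q{\left(a,j \right)} = a j$
$\frac{D{\left(240 \right)}}{q{\left(181,C{\left(-16,9 \right)} \right)}} = \frac{-74 + 240^{2} + 535 \cdot 240}{181 \left(\left(- \frac{1}{3}\right) \left(-16\right)\right)} = \frac{-74 + 57600 + 128400}{181 \cdot \frac{16}{3}} = \frac{185926}{\frac{2896}{3}} = 185926 \cdot \frac{3}{2896} = \frac{278889}{1448}$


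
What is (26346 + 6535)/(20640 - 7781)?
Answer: 32881/12859 ≈ 2.5570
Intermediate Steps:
(26346 + 6535)/(20640 - 7781) = 32881/12859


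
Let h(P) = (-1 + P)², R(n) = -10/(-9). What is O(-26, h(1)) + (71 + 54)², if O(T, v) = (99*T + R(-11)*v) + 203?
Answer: 13254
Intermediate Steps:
R(n) = 10/9 (R(n) = -10*(-⅑) = 10/9)
O(T, v) = 203 + 99*T + 10*v/9 (O(T, v) = (99*T + 10*v/9) + 203 = 203 + 99*T + 10*v/9)
O(-26, h(1)) + (71 + 54)² = (203 + 99*(-26) + 10*(-1 + 1)²/9) + (71 + 54)² = (203 - 2574 + (10/9)*0²) + 125² = (203 - 2574 + (10/9)*0) + 15625 = (203 - 2574 + 0) + 15625 = -2371 + 15625 = 13254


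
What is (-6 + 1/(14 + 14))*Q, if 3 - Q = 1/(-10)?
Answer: -5177/280 ≈ -18.489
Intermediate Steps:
Q = 31/10 (Q = 3 - 1/(-10) = 3 - 1*(-⅒) = 3 + ⅒ = 31/10 ≈ 3.1000)
(-6 + 1/(14 + 14))*Q = (-6 + 1/(14 + 14))*(31/10) = (-6 + 1/28)*(31/10) = -167/28*31/10 = -5177/280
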